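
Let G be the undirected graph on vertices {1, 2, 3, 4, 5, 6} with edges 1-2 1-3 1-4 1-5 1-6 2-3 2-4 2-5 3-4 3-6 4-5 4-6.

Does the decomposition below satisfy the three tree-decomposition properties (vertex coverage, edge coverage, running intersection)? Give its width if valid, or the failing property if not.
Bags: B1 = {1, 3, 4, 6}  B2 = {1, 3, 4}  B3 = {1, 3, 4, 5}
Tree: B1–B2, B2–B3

No — vertex 2 appears in no bag.

A tree decomposition must satisfy three properties: every vertex lies in some bag; for every edge, both endpoints lie together in some bag; and for every vertex, the bags containing it form a connected subtree. Here vertex 2 appears in no bag, so the decomposition is invalid.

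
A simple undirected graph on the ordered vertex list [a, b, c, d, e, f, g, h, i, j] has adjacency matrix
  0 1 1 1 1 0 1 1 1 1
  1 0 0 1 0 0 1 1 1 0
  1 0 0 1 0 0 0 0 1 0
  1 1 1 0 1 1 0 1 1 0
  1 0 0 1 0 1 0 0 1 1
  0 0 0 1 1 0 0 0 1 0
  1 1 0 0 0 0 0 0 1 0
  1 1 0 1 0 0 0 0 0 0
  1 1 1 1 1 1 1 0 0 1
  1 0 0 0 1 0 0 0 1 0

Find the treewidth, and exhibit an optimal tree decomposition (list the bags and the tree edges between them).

Each bag holds 4 vertices, so the decomposition has width 3, which upper-bounds the treewidth. On the other hand G contains the 4-clique {a, b, d, h}. A clique must lie in a single bag of any decomposition, so no decomposition can have width below 3. Combining the bounds, tw(G) = 3.

Treewidth 3.
One optimal decomposition is:
Bags: B1 = {a, d, e, i}  B2 = {a, e, i, j}  B3 = {a, b, d, i}  B4 = {a, c, d, i}  B5 = {a, b, g, i}  B6 = {d, e, f, i}  B7 = {a, b, d, h}
Tree: B1–B2, B1–B3, B1–B4, B3–B5, B1–B6, B3–B7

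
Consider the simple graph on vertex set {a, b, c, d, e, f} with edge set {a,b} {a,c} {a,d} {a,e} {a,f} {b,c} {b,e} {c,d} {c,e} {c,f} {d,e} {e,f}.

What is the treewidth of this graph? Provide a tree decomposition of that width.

The largest bag has 4 vertices, giving width 3; this decomposition certifies tw(G) ≤ 3. Conversely, {a, c, d, e} is a clique of size 4, and the vertices of any clique must share a bag in every tree decomposition; so some bag has ≥ 4 vertices and tw(G) ≥ 3. Hence tw(G) = 3 exactly.

Treewidth 3.
Bags: B1 = {a, b, c, e}  B2 = {a, c, d, e}  B3 = {a, c, e, f}
Tree: B1–B2, B1–B3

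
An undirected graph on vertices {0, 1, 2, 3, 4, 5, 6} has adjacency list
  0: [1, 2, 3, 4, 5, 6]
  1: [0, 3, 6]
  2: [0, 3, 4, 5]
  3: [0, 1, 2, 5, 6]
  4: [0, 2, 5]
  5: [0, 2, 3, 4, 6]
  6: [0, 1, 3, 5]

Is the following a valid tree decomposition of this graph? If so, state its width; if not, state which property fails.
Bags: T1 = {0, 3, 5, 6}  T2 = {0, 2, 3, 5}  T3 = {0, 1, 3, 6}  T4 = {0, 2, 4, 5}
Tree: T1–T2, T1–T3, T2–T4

Yes; width 3.

Vertex coverage: the bags together contain {0, 1, 2, 3, 4, 5, 6}, the full vertex set. Edge coverage: each edge of G has both endpoints in at least one bag. Running intersection: for every vertex, the bags containing it form a connected subtree. All three properties hold, so this is a valid tree decomposition of width max|bag| − 1 = 3, and hence tw(G) ≤ 3.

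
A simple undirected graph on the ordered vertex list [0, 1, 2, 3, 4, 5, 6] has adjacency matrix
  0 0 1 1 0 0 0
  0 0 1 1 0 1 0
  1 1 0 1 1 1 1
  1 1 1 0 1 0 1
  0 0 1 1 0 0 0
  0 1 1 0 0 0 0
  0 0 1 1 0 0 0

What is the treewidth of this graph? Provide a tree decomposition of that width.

Treewidth 2.
One optimal decomposition is:
Bags: B1 = {1, 2, 3}  B2 = {0, 2, 3}  B3 = {1, 2, 5}  B4 = {2, 3, 4}  B5 = {2, 3, 6}
Tree: B1–B2, B1–B3, B2–B4, B2–B5

The largest bag has 3 vertices, giving width 2; this decomposition certifies tw(G) ≤ 2. On the other hand G contains the 3-clique {0, 2, 3}. A clique must lie in a single bag of any decomposition, so no decomposition can have width below 2. The upper and lower bounds meet at 2, so that is the treewidth.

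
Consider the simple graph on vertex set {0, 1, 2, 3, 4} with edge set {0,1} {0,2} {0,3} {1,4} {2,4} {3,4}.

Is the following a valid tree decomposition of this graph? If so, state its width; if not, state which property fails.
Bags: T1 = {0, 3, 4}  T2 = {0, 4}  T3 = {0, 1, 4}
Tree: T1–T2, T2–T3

A tree decomposition must satisfy three properties: every vertex lies in some bag; for every edge, both endpoints lie together in some bag; and for every vertex, the bags containing it form a connected subtree. Here vertex 2 appears in no bag, so the decomposition is invalid.

No — vertex 2 appears in no bag.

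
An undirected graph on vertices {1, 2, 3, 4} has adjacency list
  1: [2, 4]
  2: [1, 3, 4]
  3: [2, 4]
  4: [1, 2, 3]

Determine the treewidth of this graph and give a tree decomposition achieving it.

Treewidth 2.
One optimal decomposition is:
Bags: B1 = {1, 2, 4}  B2 = {2, 3, 4}
Tree: B1–B2

Every bag has size at most 3, so the width is 3 − 1 = 2 and tw(G) ≤ 2. For the lower bound, the 3 vertices {1, 2, 4} are pairwise adjacent, and any tree decomposition puts a clique entirely inside one bag — forcing width ≥ 2. The upper and lower bounds meet at 2, so that is the treewidth.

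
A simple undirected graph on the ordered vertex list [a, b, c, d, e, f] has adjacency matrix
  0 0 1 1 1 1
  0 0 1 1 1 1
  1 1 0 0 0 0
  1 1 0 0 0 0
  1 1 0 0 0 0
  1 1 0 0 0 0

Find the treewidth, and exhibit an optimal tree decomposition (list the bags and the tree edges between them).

Treewidth 2.
One optimal decomposition is:
Bags: B1 = {a, b, e}  B2 = {a, b, c}  B3 = {a, b, d}  B4 = {a, b, f}
Tree: B1–B2, B2–B3, B3–B4

The largest bag has 3 vertices, giving width 2; this decomposition certifies tw(G) ≤ 2. The edges e–b–c–a–e form a cycle, so G is not a tree and its treewidth is at least 2. Combining the bounds, tw(G) = 2.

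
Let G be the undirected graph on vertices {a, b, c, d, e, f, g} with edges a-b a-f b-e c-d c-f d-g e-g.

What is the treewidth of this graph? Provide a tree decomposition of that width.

Every bag has size at most 3, so the width is 3 − 1 = 2 and tw(G) ≤ 2. For the lower bound, G contains the cycle a–f–c–d–g–e–b–a, so G is not a forest; only forests have treewidth ≤ 1, hence tw(G) ≥ 2. The upper and lower bounds meet at 2, so that is the treewidth.

Treewidth 2.
One such decomposition:
Bags: B1 = {a, c, f}  B2 = {a, c, d}  B3 = {a, d, g}  B4 = {a, e, g}  B5 = {a, b, e}
Tree: B1–B2, B2–B3, B3–B4, B4–B5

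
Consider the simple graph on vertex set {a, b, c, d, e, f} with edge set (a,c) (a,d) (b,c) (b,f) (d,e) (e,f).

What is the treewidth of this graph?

2

A width-2 tree decomposition is:
Bags: B1 = {b, c, f}  B2 = {a, c, f}  B3 = {a, d, f}  B4 = {d, e, f}
Tree: B1–B2, B2–B3, B3–B4
Every bag has size at most 3, so the width is 3 − 1 = 2 and tw(G) ≤ 2. The edges f–b–c–a–d–e–f form a cycle, so G is not a tree and its treewidth is at least 2. The upper and lower bounds meet at 2, so that is the treewidth.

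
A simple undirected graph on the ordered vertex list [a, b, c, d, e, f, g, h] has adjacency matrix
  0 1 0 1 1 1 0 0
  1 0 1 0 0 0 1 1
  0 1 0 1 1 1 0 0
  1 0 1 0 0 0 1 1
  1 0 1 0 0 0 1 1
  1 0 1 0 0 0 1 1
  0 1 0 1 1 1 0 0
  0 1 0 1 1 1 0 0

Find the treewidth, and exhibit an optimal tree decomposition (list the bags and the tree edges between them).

Treewidth 4.
One such decomposition:
Bags: B1 = {a, b, d, e, f}  B2 = {b, c, d, e, f}  B3 = {b, d, e, f, h}  B4 = {b, d, e, f, g}
Tree: B1–B2, B2–B3, B3–B4

Every bag has size at most 5, so the width is 5 − 1 = 4 and tw(G) ≤ 4. For the lower bound: the 5 vertex sets {a,d}, {c,f}, {b,h}, {e}, {g} are disjoint, each induces a connected subgraph, and every pair is joined by at least one edge of G. Contracting each set to a single vertex therefore yields K_{5} as a minor, and since treewidth is minor-monotone, tw(G) ≥ tw(K_{5}) = 4. Combining the bounds, tw(G) = 4.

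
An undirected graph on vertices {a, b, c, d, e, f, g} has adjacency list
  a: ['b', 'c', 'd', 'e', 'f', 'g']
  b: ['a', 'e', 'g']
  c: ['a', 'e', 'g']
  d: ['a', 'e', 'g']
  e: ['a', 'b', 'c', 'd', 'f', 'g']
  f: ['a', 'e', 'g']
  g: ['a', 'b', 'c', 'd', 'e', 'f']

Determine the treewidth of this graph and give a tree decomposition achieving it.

Treewidth 3.
One such decomposition:
Bags: B1 = {a, c, e, g}  B2 = {a, d, e, g}  B3 = {a, e, f, g}  B4 = {a, b, e, g}
Tree: B1–B2, B2–B3, B2–B4

Every bag has size at most 4, so the width is 4 − 1 = 3 and tw(G) ≤ 3. On the other hand G contains the 4-clique {a, d, e, g}. A clique must lie in a single bag of any decomposition, so no decomposition can have width below 3. Therefore the treewidth is 3.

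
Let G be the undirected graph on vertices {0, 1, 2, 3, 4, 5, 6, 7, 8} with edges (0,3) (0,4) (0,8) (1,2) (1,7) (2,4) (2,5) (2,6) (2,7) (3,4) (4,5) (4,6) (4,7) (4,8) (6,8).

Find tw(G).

A width-2 tree decomposition is:
Bags: B1 = {2, 4, 7}  B2 = {2, 4, 5}  B3 = {2, 4, 6}  B4 = {4, 6, 8}  B5 = {0, 4, 8}  B6 = {1, 2, 7}  B7 = {0, 3, 4}
Tree: B1–B2, B2–B3, B3–B4, B4–B5, B1–B6, B5–B7
Each bag holds 3 vertices, so the decomposition has width 2, which upper-bounds the treewidth. For the lower bound, the 3 vertices {1, 2, 7} are pairwise adjacent, and any tree decomposition puts a clique entirely inside one bag — forcing width ≥ 2. Hence tw(G) = 2 exactly.

2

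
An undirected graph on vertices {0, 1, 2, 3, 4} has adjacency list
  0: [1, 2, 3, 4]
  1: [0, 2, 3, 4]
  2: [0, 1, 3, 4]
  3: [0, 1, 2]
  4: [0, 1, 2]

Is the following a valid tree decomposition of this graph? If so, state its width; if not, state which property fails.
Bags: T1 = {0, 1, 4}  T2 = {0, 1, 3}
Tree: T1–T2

No — vertex 2 appears in no bag.

A tree decomposition must satisfy three properties: every vertex lies in some bag; for every edge, both endpoints lie together in some bag; and for every vertex, the bags containing it form a connected subtree. Here vertex 2 appears in no bag, so the decomposition is invalid.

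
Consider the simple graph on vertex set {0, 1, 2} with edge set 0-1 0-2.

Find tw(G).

A width-1 tree decomposition is:
Bags: B1 = {0, 2}  B2 = {0, 1}
Tree: B1–B2
The largest bag has 2 vertices, giving width 1; this decomposition certifies tw(G) ≤ 1. Since G has at least one edge (e.g. 0–2), it is not an edgeless graph, so tw(G) ≥ 1. Combining the bounds, tw(G) = 1.

1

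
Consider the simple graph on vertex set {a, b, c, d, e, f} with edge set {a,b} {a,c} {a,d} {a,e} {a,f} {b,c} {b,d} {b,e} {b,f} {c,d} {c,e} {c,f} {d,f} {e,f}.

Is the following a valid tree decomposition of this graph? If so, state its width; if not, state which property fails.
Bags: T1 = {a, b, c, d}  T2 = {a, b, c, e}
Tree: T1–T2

A tree decomposition must satisfy three properties: every vertex lies in some bag; for every edge, both endpoints lie together in some bag; and for every vertex, the bags containing it form a connected subtree. Here vertex f appears in no bag, so the decomposition is invalid.

No — vertex f appears in no bag.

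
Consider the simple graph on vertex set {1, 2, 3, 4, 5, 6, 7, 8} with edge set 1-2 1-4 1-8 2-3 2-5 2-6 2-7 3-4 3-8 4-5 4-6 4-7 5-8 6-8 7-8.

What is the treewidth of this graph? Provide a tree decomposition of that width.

Treewidth 3.
One optimal decomposition is:
Bags: B1 = {2, 4, 5, 8}  B2 = {2, 4, 6, 8}  B3 = {2, 3, 4, 8}  B4 = {1, 2, 4, 8}  B5 = {2, 4, 7, 8}
Tree: B1–B2, B2–B3, B3–B4, B4–B5

Every bag has size at most 4, so the width is 4 − 1 = 3 and tw(G) ≤ 3. For the lower bound: the 4 vertex sets {5,8}, {2,6}, {4}, {3} are disjoint, each induces a connected subgraph, and every pair is joined by at least one edge of G. Contracting each set to a single vertex therefore yields K_{4} as a minor, and since treewidth is minor-monotone, tw(G) ≥ tw(K_{4}) = 3. The upper and lower bounds meet at 3, so that is the treewidth.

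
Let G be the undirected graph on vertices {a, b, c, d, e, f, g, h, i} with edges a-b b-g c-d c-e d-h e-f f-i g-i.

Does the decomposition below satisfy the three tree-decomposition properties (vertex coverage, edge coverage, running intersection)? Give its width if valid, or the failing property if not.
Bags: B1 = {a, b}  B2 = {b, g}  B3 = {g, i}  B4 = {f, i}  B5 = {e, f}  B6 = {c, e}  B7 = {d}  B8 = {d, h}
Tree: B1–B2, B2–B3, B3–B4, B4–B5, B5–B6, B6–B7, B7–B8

No — edge (c,d) lies in no bag.

A tree decomposition must satisfy three properties: every vertex lies in some bag; for every edge, both endpoints lie together in some bag; and for every vertex, the bags containing it form a connected subtree. Here edge (c,d) lies in no bag, so the decomposition is invalid.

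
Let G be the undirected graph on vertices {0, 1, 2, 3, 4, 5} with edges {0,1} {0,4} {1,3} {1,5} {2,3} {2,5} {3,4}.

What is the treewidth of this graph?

A width-2 tree decomposition is:
Bags: B1 = {2, 3, 5}  B2 = {1, 3, 5}  B3 = {1, 3, 4}  B4 = {0, 1, 4}
Tree: B1–B2, B2–B3, B3–B4
The largest bag has 3 vertices, giving width 2; this decomposition certifies tw(G) ≤ 2. For the lower bound, G contains the cycle 2–5–1–3–2, so G is not a forest; only forests have treewidth ≤ 1, hence tw(G) ≥ 2. Combining the bounds, tw(G) = 2.

2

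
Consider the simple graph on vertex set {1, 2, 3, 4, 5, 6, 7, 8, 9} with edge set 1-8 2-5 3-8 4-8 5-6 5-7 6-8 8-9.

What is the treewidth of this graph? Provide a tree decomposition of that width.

The largest bag has 2 vertices, giving width 1; this decomposition certifies tw(G) ≤ 1. G has an edge, so its treewidth is at least 1. Therefore the treewidth is 1.

Treewidth 1.
One such decomposition:
Bags: B1 = {6, 8}  B2 = {5, 6}  B3 = {4, 8}  B4 = {8, 9}  B5 = {1, 8}  B6 = {3, 8}  B7 = {5, 7}  B8 = {2, 5}
Tree: B1–B2, B1–B3, B3–B4, B3–B5, B5–B6, B2–B7, B7–B8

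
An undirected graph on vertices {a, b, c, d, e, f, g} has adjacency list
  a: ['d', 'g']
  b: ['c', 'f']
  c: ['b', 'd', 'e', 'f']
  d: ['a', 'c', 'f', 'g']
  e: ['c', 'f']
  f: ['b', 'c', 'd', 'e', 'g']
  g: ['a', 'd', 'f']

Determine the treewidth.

A width-2 tree decomposition is:
Bags: B1 = {c, d, f}  B2 = {d, f, g}  B3 = {b, c, f}  B4 = {c, e, f}  B5 = {a, d, g}
Tree: B1–B2, B1–B3, B1–B4, B2–B5
Every bag has size at most 3, so the width is 3 − 1 = 2 and tw(G) ≤ 2. On the other hand G contains the 3-clique {a, d, g}. A clique must lie in a single bag of any decomposition, so no decomposition can have width below 2. Therefore the treewidth is 2.

2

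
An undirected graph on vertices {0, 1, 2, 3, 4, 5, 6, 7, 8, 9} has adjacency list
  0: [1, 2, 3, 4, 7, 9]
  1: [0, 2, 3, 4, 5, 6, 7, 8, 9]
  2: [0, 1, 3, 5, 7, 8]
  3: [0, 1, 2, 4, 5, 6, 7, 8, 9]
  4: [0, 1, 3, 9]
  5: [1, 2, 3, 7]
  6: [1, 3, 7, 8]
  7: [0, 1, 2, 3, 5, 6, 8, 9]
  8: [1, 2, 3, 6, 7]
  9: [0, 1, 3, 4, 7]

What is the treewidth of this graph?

4

A width-4 tree decomposition is:
Bags: B1 = {0, 1, 3, 7, 9}  B2 = {0, 1, 3, 4, 9}  B3 = {0, 1, 2, 3, 7}  B4 = {1, 2, 3, 5, 7}  B5 = {1, 2, 3, 7, 8}  B6 = {1, 3, 6, 7, 8}
Tree: B1–B2, B1–B3, B3–B4, B3–B5, B5–B6
Each bag holds 5 vertices, so the decomposition has width 4, which upper-bounds the treewidth. Conversely, {0, 1, 3, 4, 9} is a clique of size 5, and the vertices of any clique must share a bag in every tree decomposition; so some bag has ≥ 5 vertices and tw(G) ≥ 4. Therefore the treewidth is 4.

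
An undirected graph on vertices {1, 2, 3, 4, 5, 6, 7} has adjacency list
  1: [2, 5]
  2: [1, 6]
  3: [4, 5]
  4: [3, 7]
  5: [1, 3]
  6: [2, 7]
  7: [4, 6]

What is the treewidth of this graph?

A width-2 tree decomposition is:
Bags: B1 = {1, 2, 6}  B2 = {1, 6, 7}  B3 = {1, 4, 7}  B4 = {1, 3, 4}  B5 = {1, 3, 5}
Tree: B1–B2, B2–B3, B3–B4, B4–B5
Each bag holds 3 vertices, so the decomposition has width 2, which upper-bounds the treewidth. Since 1–2–6–7–4–3–5–1 is a cycle in G, G is not acyclic. Forests are exactly the graphs of treewidth ≤ 1, so tw(G) ≥ 2. The upper and lower bounds meet at 2, so that is the treewidth.

2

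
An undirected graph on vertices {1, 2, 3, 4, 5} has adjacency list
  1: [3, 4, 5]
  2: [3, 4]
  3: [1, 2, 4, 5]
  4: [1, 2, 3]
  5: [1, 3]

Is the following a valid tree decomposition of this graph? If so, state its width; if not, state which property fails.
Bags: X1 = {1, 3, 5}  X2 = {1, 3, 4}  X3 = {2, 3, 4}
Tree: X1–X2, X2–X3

Checking the three conditions: (i) the bags cover all of {1, 2, 3, 4, 5}; (ii) for each edge, some bag contains both endpoints; (iii) the bags containing any fixed vertex form a subtree. All hold, so the decomposition is valid with width 3 − 1 = 2.

Yes; width 2.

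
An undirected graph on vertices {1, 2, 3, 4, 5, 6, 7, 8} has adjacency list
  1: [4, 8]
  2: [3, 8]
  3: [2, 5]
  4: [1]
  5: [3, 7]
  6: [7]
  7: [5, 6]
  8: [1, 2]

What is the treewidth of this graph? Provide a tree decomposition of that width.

Every bag has size at most 2, so the width is 2 − 1 = 1 and tw(G) ≤ 1. Any graph with an edge has treewidth ≥ 1, and G has the edge 6–7. Hence tw(G) = 1 exactly.

Treewidth 1.
One optimal decomposition is:
Bags: B1 = {6, 7}  B2 = {5, 7}  B3 = {3, 5}  B4 = {2, 3}  B5 = {2, 8}  B6 = {1, 8}  B7 = {1, 4}
Tree: B1–B2, B2–B3, B3–B4, B4–B5, B5–B6, B6–B7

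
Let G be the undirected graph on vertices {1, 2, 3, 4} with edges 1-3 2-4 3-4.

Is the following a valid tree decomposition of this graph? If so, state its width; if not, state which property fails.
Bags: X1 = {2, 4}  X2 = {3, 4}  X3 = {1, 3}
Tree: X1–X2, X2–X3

Every vertex of G appears in some bag (union = {1, 2, 3, 4}); every edge is covered by a bag; and for each vertex v the set of bags containing v is connected in the bag tree. The decomposition is therefore valid. The largest bag has 2 vertices, so the width is 1.

Yes; width 1.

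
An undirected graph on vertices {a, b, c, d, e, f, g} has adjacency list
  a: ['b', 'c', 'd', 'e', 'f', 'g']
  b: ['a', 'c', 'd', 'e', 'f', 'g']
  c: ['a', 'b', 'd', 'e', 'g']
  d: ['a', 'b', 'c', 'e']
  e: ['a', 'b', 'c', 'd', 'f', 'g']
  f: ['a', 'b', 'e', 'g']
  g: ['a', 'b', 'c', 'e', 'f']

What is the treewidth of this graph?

A width-4 tree decomposition is:
Bags: B1 = {a, b, c, e, g}  B2 = {a, b, e, f, g}  B3 = {a, b, c, d, e}
Tree: B1–B2, B1–B3
Every bag has size at most 5, so the width is 5 − 1 = 4 and tw(G) ≤ 4. Conversely, {a, b, c, d, e} is a clique of size 5, and the vertices of any clique must share a bag in every tree decomposition; so some bag has ≥ 5 vertices and tw(G) ≥ 4. The upper and lower bounds meet at 4, so that is the treewidth.

4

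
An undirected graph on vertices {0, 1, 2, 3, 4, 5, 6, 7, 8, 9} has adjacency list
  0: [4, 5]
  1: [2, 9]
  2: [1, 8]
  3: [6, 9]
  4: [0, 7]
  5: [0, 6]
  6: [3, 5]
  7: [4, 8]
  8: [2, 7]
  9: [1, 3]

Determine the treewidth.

A width-2 tree decomposition is:
Bags: B1 = {3, 5, 6}  B2 = {3, 5, 9}  B3 = {1, 5, 9}  B4 = {1, 2, 5}  B5 = {2, 5, 8}  B6 = {5, 7, 8}  B7 = {4, 5, 7}  B8 = {0, 4, 5}
Tree: B1–B2, B2–B3, B3–B4, B4–B5, B5–B6, B6–B7, B7–B8
Every bag has size at most 3, so the width is 3 − 1 = 2 and tw(G) ≤ 2. Since 5–6–3–9–1–2–8–7–4–0–5 is a cycle in G, G is not acyclic. Forests are exactly the graphs of treewidth ≤ 1, so tw(G) ≥ 2. Therefore the treewidth is 2.

2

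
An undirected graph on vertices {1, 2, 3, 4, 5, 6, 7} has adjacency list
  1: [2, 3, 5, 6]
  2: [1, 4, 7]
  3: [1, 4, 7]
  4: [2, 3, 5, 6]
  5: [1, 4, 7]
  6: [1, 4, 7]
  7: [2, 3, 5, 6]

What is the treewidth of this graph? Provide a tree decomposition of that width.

Every bag has size at most 4, so the width is 4 − 1 = 3 and tw(G) ≤ 3. For the lower bound: the 4 vertex sets {4,6}, {1,5}, {7}, {3} are disjoint, each induces a connected subgraph, and every pair is joined by at least one edge of G. Contracting each set to a single vertex therefore yields K_{4} as a minor, and since treewidth is minor-monotone, tw(G) ≥ tw(K_{4}) = 3. Hence tw(G) = 3 exactly.

Treewidth 3.
Bags: B1 = {1, 4, 6, 7}  B2 = {1, 4, 5, 7}  B3 = {1, 3, 4, 7}  B4 = {1, 2, 4, 7}
Tree: B1–B2, B2–B3, B3–B4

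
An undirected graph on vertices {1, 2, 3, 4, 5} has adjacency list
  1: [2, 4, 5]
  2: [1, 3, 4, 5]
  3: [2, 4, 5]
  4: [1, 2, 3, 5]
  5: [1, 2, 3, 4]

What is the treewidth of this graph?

3

A width-3 tree decomposition is:
Bags: B1 = {1, 2, 4, 5}  B2 = {2, 3, 4, 5}
Tree: B1–B2
Each bag holds 4 vertices, so the decomposition has width 3, which upper-bounds the treewidth. For the lower bound, the 4 vertices {1, 2, 4, 5} are pairwise adjacent, and any tree decomposition puts a clique entirely inside one bag — forcing width ≥ 3. The upper and lower bounds meet at 3, so that is the treewidth.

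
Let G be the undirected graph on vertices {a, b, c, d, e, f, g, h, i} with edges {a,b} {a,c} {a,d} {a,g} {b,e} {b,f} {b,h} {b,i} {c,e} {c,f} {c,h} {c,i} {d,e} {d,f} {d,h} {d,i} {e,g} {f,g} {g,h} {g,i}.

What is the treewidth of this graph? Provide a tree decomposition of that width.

Treewidth 4.
One optimal decomposition is:
Bags: B1 = {a, b, c, d, g}  B2 = {b, c, d, g, i}  B3 = {b, c, d, g, h}  B4 = {b, c, d, f, g}  B5 = {b, c, d, e, g}
Tree: B1–B2, B2–B3, B3–B4, B4–B5

The largest bag has 5 vertices, giving width 4; this decomposition certifies tw(G) ≤ 4. For the lower bound: the 5 vertex sets {a,b}, {d,i}, {c,h}, {g}, {f} are disjoint, each induces a connected subgraph, and every pair is joined by at least one edge of G. Contracting each set to a single vertex therefore yields K_{5} as a minor, and since treewidth is minor-monotone, tw(G) ≥ tw(K_{5}) = 4. The upper and lower bounds meet at 4, so that is the treewidth.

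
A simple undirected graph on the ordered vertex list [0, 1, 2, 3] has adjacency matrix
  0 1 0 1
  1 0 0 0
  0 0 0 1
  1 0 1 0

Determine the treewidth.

A width-1 tree decomposition is:
Bags: B1 = {0, 1}  B2 = {0, 3}  B3 = {2, 3}
Tree: B1–B2, B2–B3
Each bag holds 2 vertices, so the decomposition has width 1, which upper-bounds the treewidth. Any graph with an edge has treewidth ≥ 1, and G has the edge 1–0. Combining the bounds, tw(G) = 1.

1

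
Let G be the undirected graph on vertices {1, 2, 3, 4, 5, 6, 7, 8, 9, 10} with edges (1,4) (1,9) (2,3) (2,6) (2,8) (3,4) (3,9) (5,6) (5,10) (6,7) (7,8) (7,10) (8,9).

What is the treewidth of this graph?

2

A width-2 tree decomposition is:
Bags: B1 = {1, 3, 4}  B2 = {1, 3, 9}  B3 = {2, 3, 9}  B4 = {2, 8, 9}  B5 = {2, 6, 8}  B6 = {6, 7, 8}  B7 = {5, 6, 7}  B8 = {5, 7, 10}
Tree: B1–B2, B2–B3, B3–B4, B4–B5, B5–B6, B6–B7, B7–B8
The largest bag has 3 vertices, giving width 2; this decomposition certifies tw(G) ≤ 2. Since 4–1–9–3–4 is a cycle in G, G is not acyclic. Forests are exactly the graphs of treewidth ≤ 1, so tw(G) ≥ 2. Therefore the treewidth is 2.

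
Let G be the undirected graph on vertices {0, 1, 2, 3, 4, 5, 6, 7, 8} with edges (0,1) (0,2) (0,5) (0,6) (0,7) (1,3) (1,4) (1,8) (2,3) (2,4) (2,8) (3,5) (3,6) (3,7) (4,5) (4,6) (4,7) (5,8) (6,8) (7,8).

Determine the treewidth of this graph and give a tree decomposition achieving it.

Each bag holds 5 vertices, so the decomposition has width 4, which upper-bounds the treewidth. For the lower bound: the 5 vertex sets {4,7}, {5,8}, {0,2}, {3}, {1} are disjoint, each induces a connected subgraph, and every pair is joined by at least one edge of G. Contracting each set to a single vertex therefore yields K_{5} as a minor, and since treewidth is minor-monotone, tw(G) ≥ tw(K_{5}) = 4. Combining the bounds, tw(G) = 4.

Treewidth 4.
One optimal decomposition is:
Bags: B1 = {0, 3, 4, 7, 8}  B2 = {0, 3, 4, 5, 8}  B3 = {0, 2, 3, 4, 8}  B4 = {0, 1, 3, 4, 8}  B5 = {0, 3, 4, 6, 8}
Tree: B1–B2, B2–B3, B3–B4, B4–B5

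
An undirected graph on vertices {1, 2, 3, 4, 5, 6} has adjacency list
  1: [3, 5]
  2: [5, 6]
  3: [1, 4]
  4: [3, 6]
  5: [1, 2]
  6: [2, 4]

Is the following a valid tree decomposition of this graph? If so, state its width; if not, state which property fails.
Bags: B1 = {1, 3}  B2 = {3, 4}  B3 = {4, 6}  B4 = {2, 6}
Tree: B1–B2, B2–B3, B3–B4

A tree decomposition must satisfy three properties: every vertex lies in some bag; for every edge, both endpoints lie together in some bag; and for every vertex, the bags containing it form a connected subtree. Here vertex 5 appears in no bag, so the decomposition is invalid.

No — vertex 5 appears in no bag.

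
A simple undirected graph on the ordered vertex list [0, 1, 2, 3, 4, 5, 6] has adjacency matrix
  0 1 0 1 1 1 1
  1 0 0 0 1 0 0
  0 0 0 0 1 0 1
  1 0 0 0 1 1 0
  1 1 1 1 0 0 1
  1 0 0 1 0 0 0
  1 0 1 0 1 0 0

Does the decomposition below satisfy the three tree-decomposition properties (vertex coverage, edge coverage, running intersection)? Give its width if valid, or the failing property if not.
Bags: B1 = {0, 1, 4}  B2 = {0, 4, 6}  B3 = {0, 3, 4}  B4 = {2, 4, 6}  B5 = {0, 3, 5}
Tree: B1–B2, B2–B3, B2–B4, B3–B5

Yes; width 2.

Every vertex of G appears in some bag (union = {0, 1, 2, 3, 4, 5, 6}); every edge is covered by a bag; and for each vertex v the set of bags containing v is connected in the bag tree. The decomposition is therefore valid. The largest bag has 3 vertices, so the width is 2.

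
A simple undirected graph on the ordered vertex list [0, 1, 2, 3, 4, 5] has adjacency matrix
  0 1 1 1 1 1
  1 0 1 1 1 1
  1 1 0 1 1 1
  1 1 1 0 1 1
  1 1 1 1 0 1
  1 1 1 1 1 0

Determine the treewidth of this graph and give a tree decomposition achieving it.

A single bag containing all 6 vertices is trivially a valid decomposition of width 5. For the lower bound, the 6 vertices {0, 1, 2, 3, 4, 5} are pairwise adjacent, and any tree decomposition puts a clique entirely inside one bag — forcing width ≥ 5. The upper and lower bounds meet at 5, so that is the treewidth.

Treewidth 5.
One such decomposition:
Bags: B1 = {0, 1, 2, 3, 4, 5}
Tree: (single bag)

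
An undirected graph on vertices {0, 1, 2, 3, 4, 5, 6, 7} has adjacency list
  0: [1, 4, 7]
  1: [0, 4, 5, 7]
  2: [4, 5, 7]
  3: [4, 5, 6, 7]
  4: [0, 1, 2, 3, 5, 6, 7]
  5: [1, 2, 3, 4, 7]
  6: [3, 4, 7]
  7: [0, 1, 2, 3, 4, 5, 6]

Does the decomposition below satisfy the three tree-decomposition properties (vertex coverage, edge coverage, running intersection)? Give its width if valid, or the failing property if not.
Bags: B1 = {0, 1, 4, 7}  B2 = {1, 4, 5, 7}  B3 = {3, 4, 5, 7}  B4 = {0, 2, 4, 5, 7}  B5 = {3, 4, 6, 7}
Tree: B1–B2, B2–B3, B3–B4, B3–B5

No — bags containing vertex 0 are not connected in the tree.

A tree decomposition must satisfy three properties: every vertex lies in some bag; for every edge, both endpoints lie together in some bag; and for every vertex, the bags containing it form a connected subtree. Here bags containing vertex 0 are not connected in the tree, so the decomposition is invalid.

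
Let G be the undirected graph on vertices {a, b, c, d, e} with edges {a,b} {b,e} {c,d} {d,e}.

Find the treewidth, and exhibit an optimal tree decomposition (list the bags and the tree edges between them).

Treewidth 1.
Bags: B1 = {c, d}  B2 = {d, e}  B3 = {b, e}  B4 = {a, b}
Tree: B1–B2, B2–B3, B3–B4

The largest bag has 2 vertices, giving width 1; this decomposition certifies tw(G) ≤ 1. G has an edge, so its treewidth is at least 1. Hence tw(G) = 1 exactly.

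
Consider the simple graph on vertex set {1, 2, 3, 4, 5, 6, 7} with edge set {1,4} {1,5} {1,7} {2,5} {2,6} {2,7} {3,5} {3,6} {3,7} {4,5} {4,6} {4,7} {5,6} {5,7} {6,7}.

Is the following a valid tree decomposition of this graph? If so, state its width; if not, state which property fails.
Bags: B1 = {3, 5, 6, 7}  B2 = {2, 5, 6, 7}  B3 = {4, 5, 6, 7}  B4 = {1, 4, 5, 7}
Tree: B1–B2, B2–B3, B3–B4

Yes; width 3.

Checking the three conditions: (i) the bags cover all of {1, 2, 3, 4, 5, 6, 7}; (ii) for each edge, some bag contains both endpoints; (iii) the bags containing any fixed vertex form a subtree. All hold, so the decomposition is valid with width 4 − 1 = 3.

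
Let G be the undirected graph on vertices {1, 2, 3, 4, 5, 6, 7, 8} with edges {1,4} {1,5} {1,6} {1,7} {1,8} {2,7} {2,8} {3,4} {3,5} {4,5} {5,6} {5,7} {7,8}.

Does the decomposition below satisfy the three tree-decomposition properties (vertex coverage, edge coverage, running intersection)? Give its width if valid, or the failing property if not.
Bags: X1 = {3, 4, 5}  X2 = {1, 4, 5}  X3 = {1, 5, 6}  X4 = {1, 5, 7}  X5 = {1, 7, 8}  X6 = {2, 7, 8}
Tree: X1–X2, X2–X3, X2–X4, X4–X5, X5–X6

Every vertex of G appears in some bag (union = {1, 2, 3, 4, 5, 6, 7, 8}); every edge is covered by a bag; and for each vertex v the set of bags containing v is connected in the bag tree. The decomposition is therefore valid. The largest bag has 3 vertices, so the width is 2.

Yes; width 2.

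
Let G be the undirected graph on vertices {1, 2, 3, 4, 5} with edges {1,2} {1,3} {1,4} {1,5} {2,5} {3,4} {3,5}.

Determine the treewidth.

2

A width-2 tree decomposition is:
Bags: B1 = {1, 3, 5}  B2 = {1, 3, 4}  B3 = {1, 2, 5}
Tree: B1–B2, B1–B3
The largest bag has 3 vertices, giving width 2; this decomposition certifies tw(G) ≤ 2. Conversely, {1, 2, 5} is a clique of size 3, and the vertices of any clique must share a bag in every tree decomposition; so some bag has ≥ 3 vertices and tw(G) ≥ 2. Therefore the treewidth is 2.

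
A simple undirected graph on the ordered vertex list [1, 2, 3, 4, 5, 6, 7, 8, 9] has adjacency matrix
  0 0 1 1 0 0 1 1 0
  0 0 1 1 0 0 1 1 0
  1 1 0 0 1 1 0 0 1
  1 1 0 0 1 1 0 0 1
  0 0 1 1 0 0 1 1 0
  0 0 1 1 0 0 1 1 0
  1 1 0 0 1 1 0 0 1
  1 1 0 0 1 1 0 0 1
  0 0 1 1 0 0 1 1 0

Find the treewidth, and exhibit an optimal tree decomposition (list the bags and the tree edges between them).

The largest bag has 5 vertices, giving width 4; this decomposition certifies tw(G) ≤ 4. For the lower bound: the 5 vertex sets {2,7}, {6,8}, {3,5}, {4}, {9} are disjoint, each induces a connected subgraph, and every pair is joined by at least one edge of G. Contracting each set to a single vertex therefore yields K_{5} as a minor, and since treewidth is minor-monotone, tw(G) ≥ tw(K_{5}) = 4. Combining the bounds, tw(G) = 4.

Treewidth 4.
Bags: B1 = {2, 3, 4, 7, 8}  B2 = {3, 4, 6, 7, 8}  B3 = {3, 4, 5, 7, 8}  B4 = {3, 4, 7, 8, 9}  B5 = {1, 3, 4, 7, 8}
Tree: B1–B2, B2–B3, B3–B4, B4–B5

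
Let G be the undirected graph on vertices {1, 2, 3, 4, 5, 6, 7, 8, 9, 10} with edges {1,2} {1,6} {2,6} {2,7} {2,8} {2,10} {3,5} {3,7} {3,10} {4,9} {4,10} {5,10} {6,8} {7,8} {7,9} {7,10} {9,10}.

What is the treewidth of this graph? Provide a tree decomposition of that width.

Treewidth 2.
Bags: B1 = {2, 7, 10}  B2 = {7, 9, 10}  B3 = {2, 7, 8}  B4 = {2, 6, 8}  B5 = {3, 7, 10}  B6 = {3, 5, 10}  B7 = {1, 2, 6}  B8 = {4, 9, 10}
Tree: B1–B2, B1–B3, B3–B4, B2–B5, B5–B6, B4–B7, B2–B8

The largest bag has 3 vertices, giving width 2; this decomposition certifies tw(G) ≤ 2. For the lower bound, the 3 vertices {2, 6, 8} are pairwise adjacent, and any tree decomposition puts a clique entirely inside one bag — forcing width ≥ 2. Therefore the treewidth is 2.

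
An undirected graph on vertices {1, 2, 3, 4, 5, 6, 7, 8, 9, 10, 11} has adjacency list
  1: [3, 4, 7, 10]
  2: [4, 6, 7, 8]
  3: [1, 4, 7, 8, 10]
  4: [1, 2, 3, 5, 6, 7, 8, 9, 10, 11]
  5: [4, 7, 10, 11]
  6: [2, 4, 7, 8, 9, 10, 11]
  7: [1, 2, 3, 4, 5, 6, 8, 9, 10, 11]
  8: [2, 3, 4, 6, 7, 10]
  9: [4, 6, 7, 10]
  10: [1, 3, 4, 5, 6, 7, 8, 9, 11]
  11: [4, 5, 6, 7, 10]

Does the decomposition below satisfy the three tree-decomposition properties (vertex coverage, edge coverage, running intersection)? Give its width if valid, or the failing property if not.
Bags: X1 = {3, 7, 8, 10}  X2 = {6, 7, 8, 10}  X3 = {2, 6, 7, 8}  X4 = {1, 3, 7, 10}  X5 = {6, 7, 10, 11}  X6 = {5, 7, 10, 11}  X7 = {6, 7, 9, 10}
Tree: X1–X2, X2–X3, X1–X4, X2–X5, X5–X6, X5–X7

A tree decomposition must satisfy three properties: every vertex lies in some bag; for every edge, both endpoints lie together in some bag; and for every vertex, the bags containing it form a connected subtree. Here vertex 4 appears in no bag, so the decomposition is invalid.

No — vertex 4 appears in no bag.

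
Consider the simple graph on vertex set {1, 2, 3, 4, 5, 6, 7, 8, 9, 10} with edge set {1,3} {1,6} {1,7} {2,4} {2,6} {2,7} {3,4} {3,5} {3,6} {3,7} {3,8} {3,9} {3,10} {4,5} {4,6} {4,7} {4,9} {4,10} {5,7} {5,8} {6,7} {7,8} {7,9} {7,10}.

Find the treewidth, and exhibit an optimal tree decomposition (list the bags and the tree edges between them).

Treewidth 3.
One optimal decomposition is:
Bags: B1 = {3, 4, 6, 7}  B2 = {3, 4, 7, 10}  B3 = {3, 4, 5, 7}  B4 = {2, 4, 6, 7}  B5 = {3, 5, 7, 8}  B6 = {3, 4, 7, 9}  B7 = {1, 3, 6, 7}
Tree: B1–B2, B2–B3, B1–B4, B3–B5, B2–B6, B1–B7

Each bag holds 4 vertices, so the decomposition has width 3, which upper-bounds the treewidth. For the lower bound, the 4 vertices {2, 4, 6, 7} are pairwise adjacent, and any tree decomposition puts a clique entirely inside one bag — forcing width ≥ 3. Combining the bounds, tw(G) = 3.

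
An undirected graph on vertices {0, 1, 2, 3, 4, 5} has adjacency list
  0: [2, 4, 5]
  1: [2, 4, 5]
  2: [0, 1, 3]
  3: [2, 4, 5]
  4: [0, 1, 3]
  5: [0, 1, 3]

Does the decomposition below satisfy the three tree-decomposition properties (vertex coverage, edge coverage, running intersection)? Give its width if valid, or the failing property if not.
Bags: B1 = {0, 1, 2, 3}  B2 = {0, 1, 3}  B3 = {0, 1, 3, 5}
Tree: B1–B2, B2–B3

A tree decomposition must satisfy three properties: every vertex lies in some bag; for every edge, both endpoints lie together in some bag; and for every vertex, the bags containing it form a connected subtree. Here vertex 4 appears in no bag, so the decomposition is invalid.

No — vertex 4 appears in no bag.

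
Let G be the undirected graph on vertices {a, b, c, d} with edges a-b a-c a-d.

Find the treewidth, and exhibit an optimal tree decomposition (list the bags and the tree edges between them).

The largest bag has 2 vertices, giving width 1; this decomposition certifies tw(G) ≤ 1. G has an edge, so its treewidth is at least 1. Therefore the treewidth is 1.

Treewidth 1.
One such decomposition:
Bags: B1 = {a, b}  B2 = {a, c}  B3 = {a, d}
Tree: B1–B2, B1–B3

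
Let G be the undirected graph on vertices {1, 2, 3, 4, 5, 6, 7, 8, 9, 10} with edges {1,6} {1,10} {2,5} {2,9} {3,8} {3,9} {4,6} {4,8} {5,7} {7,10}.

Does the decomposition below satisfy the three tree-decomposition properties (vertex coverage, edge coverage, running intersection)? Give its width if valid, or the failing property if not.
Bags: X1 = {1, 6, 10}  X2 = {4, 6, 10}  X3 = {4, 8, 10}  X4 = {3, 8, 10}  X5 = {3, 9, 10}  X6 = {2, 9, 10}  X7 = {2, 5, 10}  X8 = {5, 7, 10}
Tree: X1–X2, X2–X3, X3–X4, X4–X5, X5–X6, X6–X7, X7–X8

Yes; width 2.

Vertex coverage: the bags together contain {1, 2, 3, 4, 5, 6, 7, 8, 9, 10}, the full vertex set. Edge coverage: each edge of G has both endpoints in at least one bag. Running intersection: for every vertex, the bags containing it form a connected subtree. All three properties hold, so this is a valid tree decomposition of width max|bag| − 1 = 2, and hence tw(G) ≤ 2.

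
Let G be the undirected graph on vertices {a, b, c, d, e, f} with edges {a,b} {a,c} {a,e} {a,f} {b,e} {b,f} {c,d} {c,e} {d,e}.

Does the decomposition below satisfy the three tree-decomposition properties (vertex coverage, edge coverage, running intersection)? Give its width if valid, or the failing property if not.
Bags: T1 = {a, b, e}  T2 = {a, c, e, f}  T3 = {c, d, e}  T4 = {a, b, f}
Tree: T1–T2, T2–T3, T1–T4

No — bags containing vertex f are not connected in the tree.

A tree decomposition must satisfy three properties: every vertex lies in some bag; for every edge, both endpoints lie together in some bag; and for every vertex, the bags containing it form a connected subtree. Here bags containing vertex f are not connected in the tree, so the decomposition is invalid.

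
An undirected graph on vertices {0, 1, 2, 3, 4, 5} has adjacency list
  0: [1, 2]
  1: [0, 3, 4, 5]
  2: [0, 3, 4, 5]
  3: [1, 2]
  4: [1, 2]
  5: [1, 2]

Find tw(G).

2

A width-2 tree decomposition is:
Bags: B1 = {0, 1, 2}  B2 = {1, 2, 3}  B3 = {1, 2, 5}  B4 = {1, 2, 4}
Tree: B1–B2, B2–B3, B3–B4
Every bag has size at most 3, so the width is 3 − 1 = 2 and tw(G) ≤ 2. For the lower bound, G contains the cycle 1–0–2–3–1, so G is not a forest; only forests have treewidth ≤ 1, hence tw(G) ≥ 2. Therefore the treewidth is 2.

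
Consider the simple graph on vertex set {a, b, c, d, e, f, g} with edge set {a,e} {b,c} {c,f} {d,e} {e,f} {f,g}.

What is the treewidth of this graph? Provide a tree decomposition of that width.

Treewidth 1.
One optimal decomposition is:
Bags: B1 = {e, f}  B2 = {d, e}  B3 = {a, e}  B4 = {f, g}  B5 = {c, f}  B6 = {b, c}
Tree: B1–B2, B1–B3, B1–B4, B1–B5, B5–B6

The largest bag has 2 vertices, giving width 1; this decomposition certifies tw(G) ≤ 1. G has an edge, so its treewidth is at least 1. Combining the bounds, tw(G) = 1.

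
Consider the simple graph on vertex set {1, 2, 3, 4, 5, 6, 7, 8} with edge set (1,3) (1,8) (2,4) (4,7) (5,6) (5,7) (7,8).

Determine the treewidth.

1

A width-1 tree decomposition is:
Bags: B1 = {4, 7}  B2 = {7, 8}  B3 = {2, 4}  B4 = {1, 8}  B5 = {5, 7}  B6 = {5, 6}  B7 = {1, 3}
Tree: B1–B2, B1–B3, B2–B4, B1–B5, B5–B6, B4–B7
Each bag holds 2 vertices, so the decomposition has width 1, which upper-bounds the treewidth. Any graph with an edge has treewidth ≥ 1, and G has the edge 4–7. The upper and lower bounds meet at 1, so that is the treewidth.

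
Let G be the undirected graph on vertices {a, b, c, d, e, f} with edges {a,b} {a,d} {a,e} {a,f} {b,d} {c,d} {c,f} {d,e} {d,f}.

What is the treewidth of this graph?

A width-2 tree decomposition is:
Bags: B1 = {c, d, f}  B2 = {a, d, f}  B3 = {a, d, e}  B4 = {a, b, d}
Tree: B1–B2, B2–B3, B3–B4
Each bag holds 3 vertices, so the decomposition has width 2, which upper-bounds the treewidth. On the other hand G contains the 3-clique {c, d, f}. A clique must lie in a single bag of any decomposition, so no decomposition can have width below 2. Therefore the treewidth is 2.

2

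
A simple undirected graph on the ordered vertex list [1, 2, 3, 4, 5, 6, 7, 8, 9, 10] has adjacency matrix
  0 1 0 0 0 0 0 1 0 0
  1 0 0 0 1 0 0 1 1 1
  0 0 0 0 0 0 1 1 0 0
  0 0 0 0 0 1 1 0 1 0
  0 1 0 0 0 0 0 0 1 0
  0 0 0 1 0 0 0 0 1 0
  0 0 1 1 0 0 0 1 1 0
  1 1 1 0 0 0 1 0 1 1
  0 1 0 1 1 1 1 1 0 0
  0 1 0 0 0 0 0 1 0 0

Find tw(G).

2

A width-2 tree decomposition is:
Bags: B1 = {4, 7, 9}  B2 = {7, 8, 9}  B3 = {2, 8, 9}  B4 = {3, 7, 8}  B5 = {2, 8, 10}  B6 = {1, 2, 8}  B7 = {2, 5, 9}  B8 = {4, 6, 9}
Tree: B1–B2, B2–B3, B2–B4, B3–B5, B3–B6, B3–B7, B1–B8
Each bag holds 3 vertices, so the decomposition has width 2, which upper-bounds the treewidth. For the lower bound, the 3 vertices {1, 2, 8} are pairwise adjacent, and any tree decomposition puts a clique entirely inside one bag — forcing width ≥ 2. Combining the bounds, tw(G) = 2.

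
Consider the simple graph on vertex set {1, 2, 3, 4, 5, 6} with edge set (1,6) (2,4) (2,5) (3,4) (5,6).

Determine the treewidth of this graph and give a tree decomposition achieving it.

Treewidth 1.
One optimal decomposition is:
Bags: B1 = {1, 6}  B2 = {5, 6}  B3 = {2, 5}  B4 = {2, 4}  B5 = {3, 4}
Tree: B1–B2, B2–B3, B3–B4, B4–B5

The largest bag has 2 vertices, giving width 1; this decomposition certifies tw(G) ≤ 1. G has an edge, so its treewidth is at least 1. Hence tw(G) = 1 exactly.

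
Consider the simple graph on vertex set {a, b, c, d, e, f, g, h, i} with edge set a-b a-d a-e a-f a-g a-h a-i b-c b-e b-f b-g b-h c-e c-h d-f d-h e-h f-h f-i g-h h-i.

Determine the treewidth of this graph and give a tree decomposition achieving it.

The largest bag has 4 vertices, giving width 3; this decomposition certifies tw(G) ≤ 3. Conversely, {b, c, e, h} is a clique of size 4, and the vertices of any clique must share a bag in every tree decomposition; so some bag has ≥ 4 vertices and tw(G) ≥ 3. Hence tw(G) = 3 exactly.

Treewidth 3.
Bags: B1 = {a, b, e, h}  B2 = {a, b, f, h}  B3 = {a, b, g, h}  B4 = {b, c, e, h}  B5 = {a, f, h, i}  B6 = {a, d, f, h}
Tree: B1–B2, B2–B3, B1–B4, B2–B5, B2–B6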